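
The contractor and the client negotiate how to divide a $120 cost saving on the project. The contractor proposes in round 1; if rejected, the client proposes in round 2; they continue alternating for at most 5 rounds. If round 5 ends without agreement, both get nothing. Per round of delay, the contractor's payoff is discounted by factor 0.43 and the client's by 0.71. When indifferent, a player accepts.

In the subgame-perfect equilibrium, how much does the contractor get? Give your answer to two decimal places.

56.61

By backward induction:
Round 5 (the contractor proposes): the client will accept anything ≥ 0, so the contractor offers 0 and keeps 120.
Round 4 (the client proposes): the contractor can get 120 next round, worth 0.43 × 120 = 51.6 now, so the client offers 51.6, keeping 68.4.
Round 3 (the contractor proposes): the client can get 68.4 next round, worth 0.71 × 68.4 = 48.564 now; the contractor offers that and keeps 71.436.
Round 2 (the client proposes): the contractor can get 71.436 next round, worth 0.43 × 71.436 = 30.71748 now, so the client offers 30.71748, keeping 89.28252.
Round 1 (the contractor proposes): the client can get 89.28252 next round, worth 0.71 × 89.28252 = 63.3905892 now; the contractor offers that and keeps 56.6094108.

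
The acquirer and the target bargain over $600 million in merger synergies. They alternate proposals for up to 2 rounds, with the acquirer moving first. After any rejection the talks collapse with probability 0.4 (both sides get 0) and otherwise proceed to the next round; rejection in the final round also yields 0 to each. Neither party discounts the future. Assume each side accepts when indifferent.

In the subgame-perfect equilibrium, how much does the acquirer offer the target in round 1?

By backward induction:
Round 2 (the target proposes): rejection yields 0 for the acquirer; the target offers 0 and keeps 600.
Round 1 (the acquirer proposes): rejecting gives the target an expected 0.6 × 600 = 360; the acquirer offers that and keeps 240.

360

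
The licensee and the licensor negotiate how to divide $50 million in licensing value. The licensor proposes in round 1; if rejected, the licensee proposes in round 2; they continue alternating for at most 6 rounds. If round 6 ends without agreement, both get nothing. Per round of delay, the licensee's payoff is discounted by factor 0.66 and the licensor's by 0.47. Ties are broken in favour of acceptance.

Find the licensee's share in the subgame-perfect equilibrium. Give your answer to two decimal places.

By backward induction:
Round 6 (the licensee proposes): rejection yields 0 for the licensor; the licensee offers 0 and keeps 50.
Round 5 (the licensor proposes): the licensee can get 50 next round, worth 0.66 × 50 = 33 now; the licensor offers that and keeps 17.
Round 4 (the licensee proposes): the licensor can get 17 next round, worth 0.47 × 17 = 7.99 now, so the licensee offers 7.99, keeping 42.01.
Round 3 (the licensor proposes): the licensee can get 42.01 next round, worth 0.66 × 42.01 = 27.7266 now; the licensor offers that and keeps 22.2734.
Round 2 (the licensee proposes): the licensor can get 22.2734 next round, worth 0.47 × 22.2734 = 10.468498 now. The licensee offers 10.468498 and keeps 50 − 10.468498 = 39.531502.
Round 1 (the licensor proposes): the licensee can get 39.531502 next round, worth 0.66 × 39.531502 = 26.09079132 now. The licensor offers 26.09079132 and keeps 50 − 26.09079132 = 23.90920868.

26.09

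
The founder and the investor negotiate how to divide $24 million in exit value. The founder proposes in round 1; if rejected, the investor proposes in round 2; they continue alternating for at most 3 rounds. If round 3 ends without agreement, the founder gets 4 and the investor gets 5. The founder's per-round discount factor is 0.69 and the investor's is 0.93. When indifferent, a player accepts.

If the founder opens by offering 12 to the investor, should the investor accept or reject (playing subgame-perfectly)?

Work out the investor's continuation value if the offer is rejected.
Round 3 (the founder proposes): the investor gets 5 if talks fail, so the founder offers 5 and keeps 19.
Round 2 (the investor proposes): the founder can get 19 next round, worth 0.69 × 19 = 13.11 now, so the investor offers 13.11, keeping 10.89.
So by rejecting in round 1, the investor gets 10.89 next round, worth 0.93 × 10.89 = 10.1277 now.
Offer 12 ≥ 10.1277, so the investor accepts.

Accept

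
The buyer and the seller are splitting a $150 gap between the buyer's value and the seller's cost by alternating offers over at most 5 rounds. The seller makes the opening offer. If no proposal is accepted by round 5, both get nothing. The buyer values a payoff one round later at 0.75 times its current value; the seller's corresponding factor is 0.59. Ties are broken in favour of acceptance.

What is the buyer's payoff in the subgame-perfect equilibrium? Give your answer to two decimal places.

Work backward from the last round.
Round 5 (the seller proposes): the buyer will accept anything ≥ 0, so the seller offers 0 and keeps 150.
Round 4 (the buyer proposes): the seller can get 150 next round, worth 0.59 × 150 = 88.5 now; the buyer offers that and keeps 61.5.
Round 3 (the seller proposes): the buyer can get 61.5 next round, worth 0.75 × 61.5 = 46.125 now; the seller offers that and keeps 103.875.
Round 2 (the buyer proposes): the seller can get 103.875 next round, worth 0.59 × 103.875 = 61.28625 now; the buyer offers that and keeps 88.71375.
Round 1 (the seller proposes): the buyer can get 88.71375 next round, worth 0.75 × 88.71375 = 66.5353125 now. The seller offers 66.5353125 and keeps 150 − 66.5353125 = 83.4646875.

66.54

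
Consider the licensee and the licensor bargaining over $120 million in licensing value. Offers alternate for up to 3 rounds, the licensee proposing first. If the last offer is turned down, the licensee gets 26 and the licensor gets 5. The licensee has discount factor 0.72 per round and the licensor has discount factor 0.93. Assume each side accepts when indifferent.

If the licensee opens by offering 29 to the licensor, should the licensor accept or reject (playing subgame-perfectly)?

Reject

Work out the licensor's continuation value if the offer is rejected.
Round 3 (the licensee proposes): the licensor gets 5 if talks fail, so the licensee offers 5 and keeps 115.
Round 2 (the licensor proposes): the licensee can get 115 next round, worth 0.72 × 115 = 82.8 now; the licensor offers that and keeps 37.2.
So by rejecting in round 1, the licensor gets 37.2 next round, worth 0.93 × 37.2 = 34.596 now.
Offer 29 < 34.596, so the licensor rejects.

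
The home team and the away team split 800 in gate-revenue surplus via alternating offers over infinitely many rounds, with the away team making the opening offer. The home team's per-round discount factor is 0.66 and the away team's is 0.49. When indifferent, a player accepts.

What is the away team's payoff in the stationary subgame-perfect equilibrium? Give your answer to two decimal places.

402.01

Let x be the away team's share when the away team proposes and y be the home team's share when the home team proposes.
The home team accepts iff offered ≥ 0.66·y, so x = 800 − 0.66y. Symmetrically y = 800 − 0.49x.
Substituting: x = 800 − 0.66(800 − 0.49x), giving x(1 − 0.49·0.66) = 800(1 − 0.66).
So x = 800 × 0.34 / 0.6766 ≈ 402.0101, and the home team receives 800 − x ≈ 397.9899.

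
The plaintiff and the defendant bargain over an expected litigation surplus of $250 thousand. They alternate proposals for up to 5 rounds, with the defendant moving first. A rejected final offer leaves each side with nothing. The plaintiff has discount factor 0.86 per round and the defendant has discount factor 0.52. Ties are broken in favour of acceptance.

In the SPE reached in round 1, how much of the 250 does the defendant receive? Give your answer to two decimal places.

100.65

Round 5 (the defendant proposes): the plaintiff will accept anything ≥ 0, so the defendant offers 0 and keeps 250.
Round 4 (the plaintiff proposes): the defendant can get 250 next round, worth 0.52 × 250 = 130 now. The plaintiff offers 130 and keeps 250 − 130 = 120.
Round 3 (the defendant proposes): the plaintiff can get 120 next round, worth 0.86 × 120 = 103.2 now, so the defendant offers 103.2, keeping 146.8.
Round 2 (the plaintiff proposes): the defendant can get 146.8 next round, worth 0.52 × 146.8 = 76.336 now. The plaintiff offers 76.336 and keeps 250 − 76.336 = 173.664.
Round 1 (the defendant proposes): the plaintiff can get 173.664 next round, worth 0.86 × 173.664 = 149.35104 now; the defendant offers that and keeps 100.64896.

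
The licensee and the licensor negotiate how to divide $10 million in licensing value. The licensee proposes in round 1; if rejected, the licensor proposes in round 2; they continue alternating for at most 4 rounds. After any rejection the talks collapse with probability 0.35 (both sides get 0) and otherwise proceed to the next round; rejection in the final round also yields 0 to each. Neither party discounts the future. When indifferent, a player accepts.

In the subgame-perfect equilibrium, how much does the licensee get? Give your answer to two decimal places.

Round 4 (the licensor proposes): rejection yields 0 for the licensee; the licensor offers 0 and keeps 10.
Round 3 (the licensee proposes): rejecting gives the licensor an expected 0.65 × 10 = 6.5, so the licensee offers 6.5, keeping 3.5.
Round 2 (the licensor proposes): rejecting gives the licensee an expected 0.65 × 3.5 = 2.275; the licensor offers that and keeps 7.725.
Round 1 (the licensee proposes): rejecting gives the licensor an expected 0.65 × 7.725 = 5.02125. The licensee offers 5.02125 and keeps 10 − 5.02125 = 4.97875.

4.98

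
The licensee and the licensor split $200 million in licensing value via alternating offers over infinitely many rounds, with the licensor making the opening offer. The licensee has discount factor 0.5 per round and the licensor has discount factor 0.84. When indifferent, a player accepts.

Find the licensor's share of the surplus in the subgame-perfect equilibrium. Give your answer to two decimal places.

In a stationary SPE each proposer offers the other exactly their discounted continuation value.
If the licensor keeps x when proposing and the licensee keeps y when proposing, then x = 200 − 0.5y and y = 200 − 0.84x.
Solving: x = 200(1 − 0.5) / (1 − 0.84·0.5) = 100 / 0.58 ≈ 172.4138.
The licensee gets 200 − 172.4138 ≈ 27.5862.

172.41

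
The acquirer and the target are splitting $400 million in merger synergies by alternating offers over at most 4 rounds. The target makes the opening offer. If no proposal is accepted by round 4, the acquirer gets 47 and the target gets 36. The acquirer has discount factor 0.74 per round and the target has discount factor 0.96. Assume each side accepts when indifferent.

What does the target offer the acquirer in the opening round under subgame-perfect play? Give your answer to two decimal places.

Work backward from the last round.
Round 4 (the acquirer proposes): the target gets 36 if talks fail, so the acquirer offers 36 and keeps 364.
Round 3 (the target proposes): the acquirer can get 364 next round, worth 0.74 × 364 = 269.36 now, so the target offers 269.36, keeping 130.64.
Round 2 (the acquirer proposes): the target can get 130.64 next round, worth 0.96 × 130.64 = 125.4144 now. The acquirer offers 125.4144 and keeps 400 − 125.4144 = 274.5856.
Round 1 (the target proposes): the acquirer can get 274.5856 next round, worth 0.74 × 274.5856 = 203.193344 now, so the target offers 203.193344, keeping 196.806656.

203.19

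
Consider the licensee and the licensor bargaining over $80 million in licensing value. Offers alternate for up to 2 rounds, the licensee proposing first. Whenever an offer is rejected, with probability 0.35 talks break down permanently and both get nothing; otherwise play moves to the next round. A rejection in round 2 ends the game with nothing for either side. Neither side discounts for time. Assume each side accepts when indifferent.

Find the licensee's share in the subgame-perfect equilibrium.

By backward induction:
Round 2 (the licensor proposes): the licensee will accept anything ≥ 0, so the licensor offers 0 and keeps 80.
Round 1 (the licensee proposes): rejecting gives the licensor an expected 0.65 × 80 = 52, so the licensee offers 52, keeping 28.

28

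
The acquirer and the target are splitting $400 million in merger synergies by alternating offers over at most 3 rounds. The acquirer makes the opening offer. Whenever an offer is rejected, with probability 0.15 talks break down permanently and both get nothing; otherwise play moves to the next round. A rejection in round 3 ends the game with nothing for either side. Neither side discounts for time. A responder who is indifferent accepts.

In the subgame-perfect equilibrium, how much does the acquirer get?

349

By backward induction:
Round 3 (the acquirer proposes): rejection yields 0 for the target; the acquirer offers 0 and keeps 400.
Round 2 (the target proposes): rejecting gives the acquirer an expected 0.85 × 400 = 340. The target offers 340 and keeps 400 − 340 = 60.
Round 1 (the acquirer proposes): rejecting gives the target an expected 0.85 × 60 = 51. The acquirer offers 51 and keeps 400 − 51 = 349.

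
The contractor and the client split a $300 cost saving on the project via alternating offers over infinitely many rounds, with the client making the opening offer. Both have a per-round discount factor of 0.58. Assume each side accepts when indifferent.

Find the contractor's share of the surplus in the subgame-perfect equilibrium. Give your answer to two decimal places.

Let x be the client's share when the client proposes and y be the contractor's share when the contractor proposes.
The contractor accepts iff offered ≥ 0.58·y, so x = 300 − 0.58y. Symmetrically y = 300 − 0.58x.
Substituting: x = 300 − 0.58(300 − 0.58x), giving x(1 − 0.58·0.58) = 300(1 − 0.58).
So x = 300 × 0.42 / 0.6636 ≈ 189.8734, and the contractor receives 300 − x ≈ 110.1266.

110.13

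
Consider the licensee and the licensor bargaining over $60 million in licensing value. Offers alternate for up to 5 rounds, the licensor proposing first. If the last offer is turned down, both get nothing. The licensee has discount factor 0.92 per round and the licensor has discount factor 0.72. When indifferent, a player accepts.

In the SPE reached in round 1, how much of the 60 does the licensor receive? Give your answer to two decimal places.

Round 5 (the licensor proposes): the licensee will accept anything ≥ 0, so the licensor offers 0 and keeps 60.
Round 4 (the licensee proposes): the licensor can get 60 next round, worth 0.72 × 60 = 43.2 now. The licensee offers 43.2 and keeps 60 − 43.2 = 16.8.
Round 3 (the licensor proposes): the licensee can get 16.8 next round, worth 0.92 × 16.8 = 15.456 now; the licensor offers that and keeps 44.544.
Round 2 (the licensee proposes): the licensor can get 44.544 next round, worth 0.72 × 44.544 = 32.07168 now, so the licensee offers 32.07168, keeping 27.92832.
Round 1 (the licensor proposes): the licensee can get 27.92832 next round, worth 0.92 × 27.92832 = 25.6940544 now; the licensor offers that and keeps 34.3059456.

34.31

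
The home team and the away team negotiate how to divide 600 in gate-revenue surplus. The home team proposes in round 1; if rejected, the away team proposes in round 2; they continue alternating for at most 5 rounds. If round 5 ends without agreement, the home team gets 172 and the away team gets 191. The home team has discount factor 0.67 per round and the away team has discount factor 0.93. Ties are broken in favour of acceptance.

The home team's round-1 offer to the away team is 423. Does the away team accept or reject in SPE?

Accept

Round 5 (the home team proposes): the away team gets 191 if talks fail, so the home team offers 191 and keeps 409.
Round 4 (the away team proposes): the home team can get 409 next round, worth 0.67 × 409 = 274.03 now. The away team offers 274.03 and keeps 600 − 274.03 = 325.97.
Round 3 (the home team proposes): the away team can get 325.97 next round, worth 0.93 × 325.97 = 303.1521 now, so the home team offers 303.1521, keeping 296.8479.
Round 2 (the away team proposes): the home team can get 296.8479 next round, worth 0.67 × 296.8479 = 198.888093 now. The away team offers 198.888093 and keeps 600 − 198.888093 = 401.111907.
So by rejecting in round 1, the away team gets 401.111907 next round, worth 0.93 × 401.111907 = 373.03407351 now.
Offer 423 ≥ 373.03407351, so the away team accepts.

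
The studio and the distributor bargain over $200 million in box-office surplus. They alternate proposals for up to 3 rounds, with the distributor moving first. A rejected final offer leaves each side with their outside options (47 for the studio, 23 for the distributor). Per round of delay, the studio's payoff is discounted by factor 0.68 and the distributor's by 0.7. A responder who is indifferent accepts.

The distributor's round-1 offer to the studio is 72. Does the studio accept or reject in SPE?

Accept

Work out the studio's continuation value if the offer is rejected.
Round 3 (the distributor proposes): the studio gets 47 if talks fail, so the distributor offers 47 and keeps 153.
Round 2 (the studio proposes): the distributor can get 153 next round, worth 0.7 × 153 = 107.1 now, so the studio offers 107.1, keeping 92.9.
So by rejecting in round 1, the studio gets 92.9 next round, worth 0.68 × 92.9 = 63.172 now.
Offer 72 ≥ 63.172, so the studio accepts.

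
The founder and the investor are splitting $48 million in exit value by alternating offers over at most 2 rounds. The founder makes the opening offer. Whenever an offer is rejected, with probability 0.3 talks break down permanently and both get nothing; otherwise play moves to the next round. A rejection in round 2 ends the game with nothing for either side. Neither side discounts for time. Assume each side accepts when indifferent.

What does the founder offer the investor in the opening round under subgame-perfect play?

33.6

By backward induction:
Round 2 (the investor proposes): rejection yields 0 for the founder; the investor offers 0 and keeps 48.
Round 1 (the founder proposes): rejecting gives the investor an expected 0.7 × 48 = 33.6; the founder offers that and keeps 14.4.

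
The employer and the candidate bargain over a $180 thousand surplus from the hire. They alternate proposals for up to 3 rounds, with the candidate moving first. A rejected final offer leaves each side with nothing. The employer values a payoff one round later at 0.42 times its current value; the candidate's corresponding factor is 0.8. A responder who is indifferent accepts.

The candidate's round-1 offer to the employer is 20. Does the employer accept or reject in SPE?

Round 3 (the candidate proposes): rejection yields 0 for the employer; the candidate offers 0 and keeps 180.
Round 2 (the employer proposes): the candidate can get 180 next round, worth 0.8 × 180 = 144 now, so the employer offers 144, keeping 36.
So by rejecting in round 1, the employer gets 36 next round, worth 0.42 × 36 = 15.12 now.
Offer 20 ≥ 15.12, so the employer accepts.

Accept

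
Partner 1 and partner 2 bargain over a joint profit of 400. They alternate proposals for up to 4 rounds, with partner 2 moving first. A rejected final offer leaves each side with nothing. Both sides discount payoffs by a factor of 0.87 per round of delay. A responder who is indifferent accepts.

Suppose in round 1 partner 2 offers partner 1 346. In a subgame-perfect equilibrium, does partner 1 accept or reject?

Accept

Round 4 (partner 1 proposes): partner 2 will accept anything ≥ 0, so partner 1 offers 0 and keeps 400.
Round 3 (partner 2 proposes): partner 1 can get 400 next round, worth 0.87 × 400 = 348 now, so partner 2 offers 348, keeping 52.
Round 2 (partner 1 proposes): partner 2 can get 52 next round, worth 0.87 × 52 = 45.24 now; partner 1 offers that and keeps 354.76.
So by rejecting in round 1, partner 1 gets 354.76 next round, worth 0.87 × 354.76 = 308.6412 now.
Offer 346 ≥ 308.6412, so partner 1 accepts.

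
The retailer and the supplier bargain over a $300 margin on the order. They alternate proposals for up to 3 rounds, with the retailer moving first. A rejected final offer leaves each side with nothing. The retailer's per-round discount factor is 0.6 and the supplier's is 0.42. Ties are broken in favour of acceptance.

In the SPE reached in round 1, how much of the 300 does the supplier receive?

50.4

Round 3 (the retailer proposes): the supplier will accept anything ≥ 0, so the retailer offers 0 and keeps 300.
Round 2 (the supplier proposes): the retailer can get 300 next round, worth 0.6 × 300 = 180 now. The supplier offers 180 and keeps 300 − 180 = 120.
Round 1 (the retailer proposes): the supplier can get 120 next round, worth 0.42 × 120 = 50.4 now; the retailer offers that and keeps 249.6.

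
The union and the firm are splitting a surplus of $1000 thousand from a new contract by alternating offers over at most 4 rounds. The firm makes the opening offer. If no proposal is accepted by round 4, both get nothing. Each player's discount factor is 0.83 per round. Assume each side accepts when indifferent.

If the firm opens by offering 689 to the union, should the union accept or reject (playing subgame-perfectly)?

Reject

Round 4 (the union proposes): the firm will accept anything ≥ 0, so the union offers 0 and keeps 1000.
Round 3 (the firm proposes): the union can get 1000 next round, worth 0.83 × 1000 = 830 now; the firm offers that and keeps 170.
Round 2 (the union proposes): the firm can get 170 next round, worth 0.83 × 170 = 141.1 now, so the union offers 141.1, keeping 858.9.
So by rejecting in round 1, the union gets 858.9 next round, worth 0.83 × 858.9 = 712.887 now.
Offer 689 < 712.887, so the union rejects.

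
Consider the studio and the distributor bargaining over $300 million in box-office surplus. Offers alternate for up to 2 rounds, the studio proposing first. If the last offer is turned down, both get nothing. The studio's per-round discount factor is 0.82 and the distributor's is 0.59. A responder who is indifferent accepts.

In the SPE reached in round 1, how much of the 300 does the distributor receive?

Round 2 (the distributor proposes): the studio will accept anything ≥ 0, so the distributor offers 0 and keeps 300.
Round 1 (the studio proposes): the distributor can get 300 next round, worth 0.59 × 300 = 177 now, so the studio offers 177, keeping 123.

177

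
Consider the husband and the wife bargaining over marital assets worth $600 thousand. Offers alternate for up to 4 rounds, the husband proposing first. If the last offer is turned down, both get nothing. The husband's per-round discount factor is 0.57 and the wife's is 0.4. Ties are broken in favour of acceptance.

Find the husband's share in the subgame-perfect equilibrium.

Round 4 (the wife proposes): the husband will accept anything ≥ 0, so the wife offers 0 and keeps 600.
Round 3 (the husband proposes): the wife can get 600 next round, worth 0.4 × 600 = 240 now, so the husband offers 240, keeping 360.
Round 2 (the wife proposes): the husband can get 360 next round, worth 0.57 × 360 = 205.2 now; the wife offers that and keeps 394.8.
Round 1 (the husband proposes): the wife can get 394.8 next round, worth 0.4 × 394.8 = 157.92 now. The husband offers 157.92 and keeps 600 − 157.92 = 442.08.

442.08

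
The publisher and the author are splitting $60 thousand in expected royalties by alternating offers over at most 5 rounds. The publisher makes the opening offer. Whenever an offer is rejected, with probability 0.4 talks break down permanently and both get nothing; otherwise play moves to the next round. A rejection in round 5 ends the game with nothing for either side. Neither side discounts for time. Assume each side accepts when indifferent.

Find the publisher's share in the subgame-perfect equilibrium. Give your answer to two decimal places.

40.42

Round 5 (the publisher proposes): the author will accept anything ≥ 0, so the publisher offers 0 and keeps 60.
Round 4 (the author proposes): rejecting gives the publisher an expected 0.6 × 60 = 36. The author offers 36 and keeps 60 − 36 = 24.
Round 3 (the publisher proposes): rejecting gives the author an expected 0.6 × 24 = 14.4. The publisher offers 14.4 and keeps 60 − 14.4 = 45.6.
Round 2 (the author proposes): rejecting gives the publisher an expected 0.6 × 45.6 = 27.36; the author offers that and keeps 32.64.
Round 1 (the publisher proposes): rejecting gives the author an expected 0.6 × 32.64 = 19.584; the publisher offers that and keeps 40.416.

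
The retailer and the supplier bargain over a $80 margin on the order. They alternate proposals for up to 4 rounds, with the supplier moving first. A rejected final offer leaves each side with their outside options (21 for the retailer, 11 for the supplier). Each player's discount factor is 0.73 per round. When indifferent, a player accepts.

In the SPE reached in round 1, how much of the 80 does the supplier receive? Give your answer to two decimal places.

Work backward from the last round.
Round 4 (the retailer proposes): the supplier gets 11 if talks fail, so the retailer offers 11 and keeps 69.
Round 3 (the supplier proposes): the retailer can get 69 next round, worth 0.73 × 69 = 50.37 now. The supplier offers 50.37 and keeps 80 − 50.37 = 29.63.
Round 2 (the retailer proposes): the supplier can get 29.63 next round, worth 0.73 × 29.63 = 21.6299 now; the retailer offers that and keeps 58.3701.
Round 1 (the supplier proposes): the retailer can get 58.3701 next round, worth 0.73 × 58.3701 = 42.610173 now, so the supplier offers 42.610173, keeping 37.389827.

37.39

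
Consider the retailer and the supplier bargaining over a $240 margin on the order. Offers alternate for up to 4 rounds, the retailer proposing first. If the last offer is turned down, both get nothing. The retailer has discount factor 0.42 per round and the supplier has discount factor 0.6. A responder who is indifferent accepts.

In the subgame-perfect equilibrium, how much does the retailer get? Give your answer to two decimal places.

120.19

By backward induction:
Round 4 (the supplier proposes): rejection yields 0 for the retailer; the supplier offers 0 and keeps 240.
Round 3 (the retailer proposes): the supplier can get 240 next round, worth 0.6 × 240 = 144 now; the retailer offers that and keeps 96.
Round 2 (the supplier proposes): the retailer can get 96 next round, worth 0.42 × 96 = 40.32 now; the supplier offers that and keeps 199.68.
Round 1 (the retailer proposes): the supplier can get 199.68 next round, worth 0.6 × 199.68 = 119.808 now, so the retailer offers 119.808, keeping 120.192.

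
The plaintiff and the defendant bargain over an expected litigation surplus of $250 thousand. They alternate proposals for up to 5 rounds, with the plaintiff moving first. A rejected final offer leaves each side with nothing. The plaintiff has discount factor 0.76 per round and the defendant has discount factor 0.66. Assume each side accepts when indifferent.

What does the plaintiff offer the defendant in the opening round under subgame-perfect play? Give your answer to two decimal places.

Round 5 (the plaintiff proposes): the defendant will accept anything ≥ 0, so the plaintiff offers 0 and keeps 250.
Round 4 (the defendant proposes): the plaintiff can get 250 next round, worth 0.76 × 250 = 190 now; the defendant offers that and keeps 60.
Round 3 (the plaintiff proposes): the defendant can get 60 next round, worth 0.66 × 60 = 39.6 now; the plaintiff offers that and keeps 210.4.
Round 2 (the defendant proposes): the plaintiff can get 210.4 next round, worth 0.76 × 210.4 = 159.904 now; the defendant offers that and keeps 90.096.
Round 1 (the plaintiff proposes): the defendant can get 90.096 next round, worth 0.66 × 90.096 = 59.46336 now. The plaintiff offers 59.46336 and keeps 250 − 59.46336 = 190.53664.

59.46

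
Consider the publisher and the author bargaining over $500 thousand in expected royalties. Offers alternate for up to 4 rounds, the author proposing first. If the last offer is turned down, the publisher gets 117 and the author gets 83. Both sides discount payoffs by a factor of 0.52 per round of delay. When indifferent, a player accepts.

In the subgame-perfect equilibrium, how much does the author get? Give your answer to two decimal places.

316.57

Round 4 (the publisher proposes): the author gets 83 if talks fail, so the publisher offers 83 and keeps 417.
Round 3 (the author proposes): the publisher can get 417 next round, worth 0.52 × 417 = 216.84 now; the author offers that and keeps 283.16.
Round 2 (the publisher proposes): the author can get 283.16 next round, worth 0.52 × 283.16 = 147.2432 now, so the publisher offers 147.2432, keeping 352.7568.
Round 1 (the author proposes): the publisher can get 352.7568 next round, worth 0.52 × 352.7568 = 183.433536 now, so the author offers 183.433536, keeping 316.566464.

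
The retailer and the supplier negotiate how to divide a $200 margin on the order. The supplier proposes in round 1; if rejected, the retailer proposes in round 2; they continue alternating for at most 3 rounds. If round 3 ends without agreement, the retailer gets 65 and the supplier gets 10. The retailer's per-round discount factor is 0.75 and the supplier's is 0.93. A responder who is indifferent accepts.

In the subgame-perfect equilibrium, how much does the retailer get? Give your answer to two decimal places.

Round 3 (the supplier proposes): the retailer gets 65 if talks fail, so the supplier offers 65 and keeps 135.
Round 2 (the retailer proposes): the supplier can get 135 next round, worth 0.93 × 135 = 125.55 now, so the retailer offers 125.55, keeping 74.45.
Round 1 (the supplier proposes): the retailer can get 74.45 next round, worth 0.75 × 74.45 = 55.8375 now; the supplier offers that and keeps 144.1625.

55.84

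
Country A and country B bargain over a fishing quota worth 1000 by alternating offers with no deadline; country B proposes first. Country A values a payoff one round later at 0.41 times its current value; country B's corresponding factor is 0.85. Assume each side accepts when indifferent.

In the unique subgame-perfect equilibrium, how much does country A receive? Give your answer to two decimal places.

In a stationary SPE each proposer offers the other exactly their discounted continuation value.
If country B keeps x when proposing and country A keeps y when proposing, then x = 1000 − 0.41y and y = 1000 − 0.85x.
Solving: x = 1000(1 − 0.41) / (1 − 0.85·0.41) = 590 / 0.6515 ≈ 905.6025.
Country A gets 1000 − 905.6025 ≈ 94.3975.

94.40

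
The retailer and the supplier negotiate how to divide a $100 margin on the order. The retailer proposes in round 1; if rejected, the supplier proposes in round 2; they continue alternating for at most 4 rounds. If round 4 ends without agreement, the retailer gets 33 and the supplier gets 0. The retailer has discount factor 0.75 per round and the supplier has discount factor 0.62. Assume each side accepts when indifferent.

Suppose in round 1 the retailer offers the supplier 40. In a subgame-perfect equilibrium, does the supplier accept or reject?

Work out the supplier's continuation value if the offer is rejected.
Round 4 (the supplier proposes): the retailer gets 33 if talks fail, so the supplier offers 33 and keeps 67.
Round 3 (the retailer proposes): the supplier can get 67 next round, worth 0.62 × 67 = 41.54 now, so the retailer offers 41.54, keeping 58.46.
Round 2 (the supplier proposes): the retailer can get 58.46 next round, worth 0.75 × 58.46 = 43.845 now, so the supplier offers 43.845, keeping 56.155.
So by rejecting in round 1, the supplier gets 56.155 next round, worth 0.62 × 56.155 = 34.8161 now.
Offer 40 ≥ 34.8161, so the supplier accepts.

Accept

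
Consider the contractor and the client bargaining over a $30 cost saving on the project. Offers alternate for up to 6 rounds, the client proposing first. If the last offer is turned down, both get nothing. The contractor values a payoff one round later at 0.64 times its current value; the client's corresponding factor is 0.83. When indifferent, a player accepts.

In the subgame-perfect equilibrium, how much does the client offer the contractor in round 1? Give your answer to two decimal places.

10.42

Round 6 (the contractor proposes): rejection yields 0 for the client; the contractor offers 0 and keeps 30.
Round 5 (the client proposes): the contractor can get 30 next round, worth 0.64 × 30 = 19.2 now; the client offers that and keeps 10.8.
Round 4 (the contractor proposes): the client can get 10.8 next round, worth 0.83 × 10.8 = 8.964 now. The contractor offers 8.964 and keeps 30 − 8.964 = 21.036.
Round 3 (the client proposes): the contractor can get 21.036 next round, worth 0.64 × 21.036 = 13.46304 now. The client offers 13.46304 and keeps 30 − 13.46304 = 16.53696.
Round 2 (the contractor proposes): the client can get 16.53696 next round, worth 0.83 × 16.53696 = 13.7256768 now; the contractor offers that and keeps 16.2743232.
Round 1 (the client proposes): the contractor can get 16.2743232 next round, worth 0.64 × 16.2743232 = 10.415566848 now; the client offers that and keeps 19.584433152.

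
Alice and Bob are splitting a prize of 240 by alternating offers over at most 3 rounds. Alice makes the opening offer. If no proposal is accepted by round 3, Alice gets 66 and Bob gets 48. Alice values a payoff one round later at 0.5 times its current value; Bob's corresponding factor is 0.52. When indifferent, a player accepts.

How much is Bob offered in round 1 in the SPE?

74.88

Solve by backward induction from round 3.
Round 3 (Alice proposes): Bob gets 48 if talks fail, so Alice offers 48 and keeps 192.
Round 2 (Bob proposes): Alice can get 192 next round, worth 0.5 × 192 = 96 now, so Bob offers 96, keeping 144.
Round 1 (Alice proposes): Bob can get 144 next round, worth 0.52 × 144 = 74.88 now, so Alice offers 74.88, keeping 165.12.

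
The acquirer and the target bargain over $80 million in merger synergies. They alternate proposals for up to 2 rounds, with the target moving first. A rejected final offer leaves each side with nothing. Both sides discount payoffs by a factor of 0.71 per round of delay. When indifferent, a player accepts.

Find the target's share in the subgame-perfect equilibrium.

Round 2 (the acquirer proposes): rejection yields 0 for the target; the acquirer offers 0 and keeps 80.
Round 1 (the target proposes): the acquirer can get 80 next round, worth 0.71 × 80 = 56.8 now, so the target offers 56.8, keeping 23.2.

23.2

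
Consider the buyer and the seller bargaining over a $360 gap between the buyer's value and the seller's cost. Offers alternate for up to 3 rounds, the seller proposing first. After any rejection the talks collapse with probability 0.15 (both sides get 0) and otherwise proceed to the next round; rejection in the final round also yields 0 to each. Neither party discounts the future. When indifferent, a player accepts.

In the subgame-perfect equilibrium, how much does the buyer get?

45.9

Round 3 (the seller proposes): rejection yields 0 for the buyer; the seller offers 0 and keeps 360.
Round 2 (the buyer proposes): rejecting gives the seller an expected 0.85 × 360 = 306, so the buyer offers 306, keeping 54.
Round 1 (the seller proposes): rejecting gives the buyer an expected 0.85 × 54 = 45.9, so the seller offers 45.9, keeping 314.1.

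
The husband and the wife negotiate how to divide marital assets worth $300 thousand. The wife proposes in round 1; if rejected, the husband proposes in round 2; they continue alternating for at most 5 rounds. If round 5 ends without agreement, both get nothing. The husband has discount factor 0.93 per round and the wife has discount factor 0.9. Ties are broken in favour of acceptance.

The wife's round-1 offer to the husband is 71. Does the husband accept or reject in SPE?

Round 5 (the wife proposes): the husband will accept anything ≥ 0, so the wife offers 0 and keeps 300.
Round 4 (the husband proposes): the wife can get 300 next round, worth 0.9 × 300 = 270 now, so the husband offers 270, keeping 30.
Round 3 (the wife proposes): the husband can get 30 next round, worth 0.93 × 30 = 27.9 now; the wife offers that and keeps 272.1.
Round 2 (the husband proposes): the wife can get 272.1 next round, worth 0.9 × 272.1 = 244.89 now; the husband offers that and keeps 55.11.
So by rejecting in round 1, the husband gets 55.11 next round, worth 0.93 × 55.11 = 51.2523 now.
Offer 71 ≥ 51.2523, so the husband accepts.

Accept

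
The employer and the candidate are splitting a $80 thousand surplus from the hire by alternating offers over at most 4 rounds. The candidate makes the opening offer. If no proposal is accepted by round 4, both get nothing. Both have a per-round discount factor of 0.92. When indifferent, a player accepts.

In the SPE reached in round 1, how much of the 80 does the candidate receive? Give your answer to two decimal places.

Solve by backward induction from round 4.
Round 4 (the employer proposes): rejection yields 0 for the candidate; the employer offers 0 and keeps 80.
Round 3 (the candidate proposes): the employer can get 80 next round, worth 0.92 × 80 = 73.6 now. The candidate offers 73.6 and keeps 80 − 73.6 = 6.4.
Round 2 (the employer proposes): the candidate can get 6.4 next round, worth 0.92 × 6.4 = 5.888 now, so the employer offers 5.888, keeping 74.112.
Round 1 (the candidate proposes): the employer can get 74.112 next round, worth 0.92 × 74.112 = 68.18304 now, so the candidate offers 68.18304, keeping 11.81696.

11.82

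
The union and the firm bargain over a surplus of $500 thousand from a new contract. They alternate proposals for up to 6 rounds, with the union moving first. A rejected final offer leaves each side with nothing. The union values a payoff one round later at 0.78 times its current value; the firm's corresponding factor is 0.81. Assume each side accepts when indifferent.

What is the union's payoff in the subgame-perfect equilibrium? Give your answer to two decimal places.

192.94

Round 6 (the firm proposes): the union will accept anything ≥ 0, so the firm offers 0 and keeps 500.
Round 5 (the union proposes): the firm can get 500 next round, worth 0.81 × 500 = 405 now. The union offers 405 and keeps 500 − 405 = 95.
Round 4 (the firm proposes): the union can get 95 next round, worth 0.78 × 95 = 74.1 now, so the firm offers 74.1, keeping 425.9.
Round 3 (the union proposes): the firm can get 425.9 next round, worth 0.81 × 425.9 = 344.979 now; the union offers that and keeps 155.021.
Round 2 (the firm proposes): the union can get 155.021 next round, worth 0.78 × 155.021 = 120.91638 now; the firm offers that and keeps 379.08362.
Round 1 (the union proposes): the firm can get 379.08362 next round, worth 0.81 × 379.08362 = 307.0577322 now, so the union offers 307.0577322, keeping 192.9422678.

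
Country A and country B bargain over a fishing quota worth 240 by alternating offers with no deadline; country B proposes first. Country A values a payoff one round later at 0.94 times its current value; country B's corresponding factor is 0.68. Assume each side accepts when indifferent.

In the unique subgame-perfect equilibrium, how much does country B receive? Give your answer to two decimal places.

Let x be country B's share when country B proposes and y be country A's share when country A proposes.
Country A accepts iff offered ≥ 0.94·y, so x = 240 − 0.94y. Symmetrically y = 240 − 0.68x.
Substituting: x = 240 − 0.94(240 − 0.68x), giving x(1 − 0.68·0.94) = 240(1 − 0.94).
So x = 240 × 0.06 / 0.3608 ≈ 39.9113, and country A receives 240 − x ≈ 200.0887.

39.91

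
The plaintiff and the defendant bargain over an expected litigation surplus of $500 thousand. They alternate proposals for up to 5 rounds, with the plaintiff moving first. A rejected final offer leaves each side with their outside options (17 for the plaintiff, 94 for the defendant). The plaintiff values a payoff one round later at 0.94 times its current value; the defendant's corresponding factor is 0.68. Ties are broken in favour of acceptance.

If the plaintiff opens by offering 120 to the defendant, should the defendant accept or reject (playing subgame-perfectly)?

Round 5 (the plaintiff proposes): the defendant gets 94 if talks fail, so the plaintiff offers 94 and keeps 406.
Round 4 (the defendant proposes): the plaintiff can get 406 next round, worth 0.94 × 406 = 381.64 now, so the defendant offers 381.64, keeping 118.36.
Round 3 (the plaintiff proposes): the defendant can get 118.36 next round, worth 0.68 × 118.36 = 80.4848 now; the plaintiff offers that and keeps 419.5152.
Round 2 (the defendant proposes): the plaintiff can get 419.5152 next round, worth 0.94 × 419.5152 = 394.344288 now; the defendant offers that and keeps 105.655712.
So by rejecting in round 1, the defendant gets 105.655712 next round, worth 0.68 × 105.655712 = 71.84588416 now.
Offer 120 ≥ 71.84588416, so the defendant accepts.

Accept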